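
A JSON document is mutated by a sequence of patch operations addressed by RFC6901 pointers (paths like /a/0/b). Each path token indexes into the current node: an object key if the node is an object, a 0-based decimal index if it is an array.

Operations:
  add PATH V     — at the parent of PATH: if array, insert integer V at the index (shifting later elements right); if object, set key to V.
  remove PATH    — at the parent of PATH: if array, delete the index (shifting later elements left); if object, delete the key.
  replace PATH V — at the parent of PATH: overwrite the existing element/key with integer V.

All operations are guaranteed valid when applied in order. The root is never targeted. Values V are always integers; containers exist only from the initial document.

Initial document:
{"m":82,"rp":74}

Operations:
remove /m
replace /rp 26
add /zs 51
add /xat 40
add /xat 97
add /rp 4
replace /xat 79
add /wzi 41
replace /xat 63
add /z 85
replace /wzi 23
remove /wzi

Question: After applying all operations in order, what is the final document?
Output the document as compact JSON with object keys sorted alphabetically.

After op 1 (remove /m): {"rp":74}
After op 2 (replace /rp 26): {"rp":26}
After op 3 (add /zs 51): {"rp":26,"zs":51}
After op 4 (add /xat 40): {"rp":26,"xat":40,"zs":51}
After op 5 (add /xat 97): {"rp":26,"xat":97,"zs":51}
After op 6 (add /rp 4): {"rp":4,"xat":97,"zs":51}
After op 7 (replace /xat 79): {"rp":4,"xat":79,"zs":51}
After op 8 (add /wzi 41): {"rp":4,"wzi":41,"xat":79,"zs":51}
After op 9 (replace /xat 63): {"rp":4,"wzi":41,"xat":63,"zs":51}
After op 10 (add /z 85): {"rp":4,"wzi":41,"xat":63,"z":85,"zs":51}
After op 11 (replace /wzi 23): {"rp":4,"wzi":23,"xat":63,"z":85,"zs":51}
After op 12 (remove /wzi): {"rp":4,"xat":63,"z":85,"zs":51}

Answer: {"rp":4,"xat":63,"z":85,"zs":51}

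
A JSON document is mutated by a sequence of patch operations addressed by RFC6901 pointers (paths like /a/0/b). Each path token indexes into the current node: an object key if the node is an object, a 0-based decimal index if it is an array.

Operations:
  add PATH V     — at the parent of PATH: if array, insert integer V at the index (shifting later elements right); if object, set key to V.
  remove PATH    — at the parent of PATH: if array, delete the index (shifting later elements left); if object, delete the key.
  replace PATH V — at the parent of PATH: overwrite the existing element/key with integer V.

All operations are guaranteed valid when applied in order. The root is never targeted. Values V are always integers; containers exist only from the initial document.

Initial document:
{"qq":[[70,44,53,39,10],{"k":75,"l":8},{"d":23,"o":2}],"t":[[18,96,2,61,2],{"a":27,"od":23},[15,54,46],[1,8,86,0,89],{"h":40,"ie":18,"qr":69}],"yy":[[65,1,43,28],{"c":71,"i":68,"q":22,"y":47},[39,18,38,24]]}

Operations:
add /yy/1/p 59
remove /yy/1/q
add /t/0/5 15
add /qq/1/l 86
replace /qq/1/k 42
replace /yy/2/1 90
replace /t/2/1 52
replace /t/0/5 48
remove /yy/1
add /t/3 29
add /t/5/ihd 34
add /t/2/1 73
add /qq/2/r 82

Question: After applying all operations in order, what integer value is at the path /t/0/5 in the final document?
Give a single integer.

After op 1 (add /yy/1/p 59): {"qq":[[70,44,53,39,10],{"k":75,"l":8},{"d":23,"o":2}],"t":[[18,96,2,61,2],{"a":27,"od":23},[15,54,46],[1,8,86,0,89],{"h":40,"ie":18,"qr":69}],"yy":[[65,1,43,28],{"c":71,"i":68,"p":59,"q":22,"y":47},[39,18,38,24]]}
After op 2 (remove /yy/1/q): {"qq":[[70,44,53,39,10],{"k":75,"l":8},{"d":23,"o":2}],"t":[[18,96,2,61,2],{"a":27,"od":23},[15,54,46],[1,8,86,0,89],{"h":40,"ie":18,"qr":69}],"yy":[[65,1,43,28],{"c":71,"i":68,"p":59,"y":47},[39,18,38,24]]}
After op 3 (add /t/0/5 15): {"qq":[[70,44,53,39,10],{"k":75,"l":8},{"d":23,"o":2}],"t":[[18,96,2,61,2,15],{"a":27,"od":23},[15,54,46],[1,8,86,0,89],{"h":40,"ie":18,"qr":69}],"yy":[[65,1,43,28],{"c":71,"i":68,"p":59,"y":47},[39,18,38,24]]}
After op 4 (add /qq/1/l 86): {"qq":[[70,44,53,39,10],{"k":75,"l":86},{"d":23,"o":2}],"t":[[18,96,2,61,2,15],{"a":27,"od":23},[15,54,46],[1,8,86,0,89],{"h":40,"ie":18,"qr":69}],"yy":[[65,1,43,28],{"c":71,"i":68,"p":59,"y":47},[39,18,38,24]]}
After op 5 (replace /qq/1/k 42): {"qq":[[70,44,53,39,10],{"k":42,"l":86},{"d":23,"o":2}],"t":[[18,96,2,61,2,15],{"a":27,"od":23},[15,54,46],[1,8,86,0,89],{"h":40,"ie":18,"qr":69}],"yy":[[65,1,43,28],{"c":71,"i":68,"p":59,"y":47},[39,18,38,24]]}
After op 6 (replace /yy/2/1 90): {"qq":[[70,44,53,39,10],{"k":42,"l":86},{"d":23,"o":2}],"t":[[18,96,2,61,2,15],{"a":27,"od":23},[15,54,46],[1,8,86,0,89],{"h":40,"ie":18,"qr":69}],"yy":[[65,1,43,28],{"c":71,"i":68,"p":59,"y":47},[39,90,38,24]]}
After op 7 (replace /t/2/1 52): {"qq":[[70,44,53,39,10],{"k":42,"l":86},{"d":23,"o":2}],"t":[[18,96,2,61,2,15],{"a":27,"od":23},[15,52,46],[1,8,86,0,89],{"h":40,"ie":18,"qr":69}],"yy":[[65,1,43,28],{"c":71,"i":68,"p":59,"y":47},[39,90,38,24]]}
After op 8 (replace /t/0/5 48): {"qq":[[70,44,53,39,10],{"k":42,"l":86},{"d":23,"o":2}],"t":[[18,96,2,61,2,48],{"a":27,"od":23},[15,52,46],[1,8,86,0,89],{"h":40,"ie":18,"qr":69}],"yy":[[65,1,43,28],{"c":71,"i":68,"p":59,"y":47},[39,90,38,24]]}
After op 9 (remove /yy/1): {"qq":[[70,44,53,39,10],{"k":42,"l":86},{"d":23,"o":2}],"t":[[18,96,2,61,2,48],{"a":27,"od":23},[15,52,46],[1,8,86,0,89],{"h":40,"ie":18,"qr":69}],"yy":[[65,1,43,28],[39,90,38,24]]}
After op 10 (add /t/3 29): {"qq":[[70,44,53,39,10],{"k":42,"l":86},{"d":23,"o":2}],"t":[[18,96,2,61,2,48],{"a":27,"od":23},[15,52,46],29,[1,8,86,0,89],{"h":40,"ie":18,"qr":69}],"yy":[[65,1,43,28],[39,90,38,24]]}
After op 11 (add /t/5/ihd 34): {"qq":[[70,44,53,39,10],{"k":42,"l":86},{"d":23,"o":2}],"t":[[18,96,2,61,2,48],{"a":27,"od":23},[15,52,46],29,[1,8,86,0,89],{"h":40,"ie":18,"ihd":34,"qr":69}],"yy":[[65,1,43,28],[39,90,38,24]]}
After op 12 (add /t/2/1 73): {"qq":[[70,44,53,39,10],{"k":42,"l":86},{"d":23,"o":2}],"t":[[18,96,2,61,2,48],{"a":27,"od":23},[15,73,52,46],29,[1,8,86,0,89],{"h":40,"ie":18,"ihd":34,"qr":69}],"yy":[[65,1,43,28],[39,90,38,24]]}
After op 13 (add /qq/2/r 82): {"qq":[[70,44,53,39,10],{"k":42,"l":86},{"d":23,"o":2,"r":82}],"t":[[18,96,2,61,2,48],{"a":27,"od":23},[15,73,52,46],29,[1,8,86,0,89],{"h":40,"ie":18,"ihd":34,"qr":69}],"yy":[[65,1,43,28],[39,90,38,24]]}
Value at /t/0/5: 48

Answer: 48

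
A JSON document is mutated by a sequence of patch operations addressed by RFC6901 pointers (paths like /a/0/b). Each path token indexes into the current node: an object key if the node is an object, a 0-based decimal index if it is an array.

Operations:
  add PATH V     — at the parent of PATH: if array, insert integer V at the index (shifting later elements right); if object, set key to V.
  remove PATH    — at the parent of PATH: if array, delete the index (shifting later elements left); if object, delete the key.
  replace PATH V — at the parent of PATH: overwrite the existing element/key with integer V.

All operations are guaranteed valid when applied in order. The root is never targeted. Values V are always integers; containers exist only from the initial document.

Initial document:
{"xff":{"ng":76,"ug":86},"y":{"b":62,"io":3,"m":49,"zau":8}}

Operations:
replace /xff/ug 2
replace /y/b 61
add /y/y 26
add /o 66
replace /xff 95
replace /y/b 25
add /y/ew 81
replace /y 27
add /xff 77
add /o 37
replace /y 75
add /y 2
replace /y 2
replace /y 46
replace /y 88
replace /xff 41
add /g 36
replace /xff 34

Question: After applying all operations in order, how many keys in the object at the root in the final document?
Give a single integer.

After op 1 (replace /xff/ug 2): {"xff":{"ng":76,"ug":2},"y":{"b":62,"io":3,"m":49,"zau":8}}
After op 2 (replace /y/b 61): {"xff":{"ng":76,"ug":2},"y":{"b":61,"io":3,"m":49,"zau":8}}
After op 3 (add /y/y 26): {"xff":{"ng":76,"ug":2},"y":{"b":61,"io":3,"m":49,"y":26,"zau":8}}
After op 4 (add /o 66): {"o":66,"xff":{"ng":76,"ug":2},"y":{"b":61,"io":3,"m":49,"y":26,"zau":8}}
After op 5 (replace /xff 95): {"o":66,"xff":95,"y":{"b":61,"io":3,"m":49,"y":26,"zau":8}}
After op 6 (replace /y/b 25): {"o":66,"xff":95,"y":{"b":25,"io":3,"m":49,"y":26,"zau":8}}
After op 7 (add /y/ew 81): {"o":66,"xff":95,"y":{"b":25,"ew":81,"io":3,"m":49,"y":26,"zau":8}}
After op 8 (replace /y 27): {"o":66,"xff":95,"y":27}
After op 9 (add /xff 77): {"o":66,"xff":77,"y":27}
After op 10 (add /o 37): {"o":37,"xff":77,"y":27}
After op 11 (replace /y 75): {"o":37,"xff":77,"y":75}
After op 12 (add /y 2): {"o":37,"xff":77,"y":2}
After op 13 (replace /y 2): {"o":37,"xff":77,"y":2}
After op 14 (replace /y 46): {"o":37,"xff":77,"y":46}
After op 15 (replace /y 88): {"o":37,"xff":77,"y":88}
After op 16 (replace /xff 41): {"o":37,"xff":41,"y":88}
After op 17 (add /g 36): {"g":36,"o":37,"xff":41,"y":88}
After op 18 (replace /xff 34): {"g":36,"o":37,"xff":34,"y":88}
Size at the root: 4

Answer: 4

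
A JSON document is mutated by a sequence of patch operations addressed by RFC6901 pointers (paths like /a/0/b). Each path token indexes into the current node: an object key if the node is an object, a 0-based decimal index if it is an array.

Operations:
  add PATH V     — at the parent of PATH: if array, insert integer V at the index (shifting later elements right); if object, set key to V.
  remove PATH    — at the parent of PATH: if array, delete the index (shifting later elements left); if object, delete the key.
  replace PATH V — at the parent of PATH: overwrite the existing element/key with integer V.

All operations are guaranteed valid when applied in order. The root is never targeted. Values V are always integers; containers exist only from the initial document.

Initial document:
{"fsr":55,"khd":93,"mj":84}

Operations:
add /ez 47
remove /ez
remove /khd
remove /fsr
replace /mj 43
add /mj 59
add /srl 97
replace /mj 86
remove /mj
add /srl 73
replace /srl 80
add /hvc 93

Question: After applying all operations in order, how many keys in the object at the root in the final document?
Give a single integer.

Answer: 2

Derivation:
After op 1 (add /ez 47): {"ez":47,"fsr":55,"khd":93,"mj":84}
After op 2 (remove /ez): {"fsr":55,"khd":93,"mj":84}
After op 3 (remove /khd): {"fsr":55,"mj":84}
After op 4 (remove /fsr): {"mj":84}
After op 5 (replace /mj 43): {"mj":43}
After op 6 (add /mj 59): {"mj":59}
After op 7 (add /srl 97): {"mj":59,"srl":97}
After op 8 (replace /mj 86): {"mj":86,"srl":97}
After op 9 (remove /mj): {"srl":97}
After op 10 (add /srl 73): {"srl":73}
After op 11 (replace /srl 80): {"srl":80}
After op 12 (add /hvc 93): {"hvc":93,"srl":80}
Size at the root: 2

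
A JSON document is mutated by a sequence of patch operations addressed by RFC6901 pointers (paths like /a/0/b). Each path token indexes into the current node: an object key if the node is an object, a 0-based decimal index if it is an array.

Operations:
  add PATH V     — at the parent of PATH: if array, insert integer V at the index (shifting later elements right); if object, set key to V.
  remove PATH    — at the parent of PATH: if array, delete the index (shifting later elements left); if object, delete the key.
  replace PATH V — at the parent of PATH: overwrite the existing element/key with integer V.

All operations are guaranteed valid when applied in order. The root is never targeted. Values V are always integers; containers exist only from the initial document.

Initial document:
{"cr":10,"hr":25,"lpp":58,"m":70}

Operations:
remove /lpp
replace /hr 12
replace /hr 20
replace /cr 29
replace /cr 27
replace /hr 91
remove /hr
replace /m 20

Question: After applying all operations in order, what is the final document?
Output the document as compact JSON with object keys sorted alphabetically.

Answer: {"cr":27,"m":20}

Derivation:
After op 1 (remove /lpp): {"cr":10,"hr":25,"m":70}
After op 2 (replace /hr 12): {"cr":10,"hr":12,"m":70}
After op 3 (replace /hr 20): {"cr":10,"hr":20,"m":70}
After op 4 (replace /cr 29): {"cr":29,"hr":20,"m":70}
After op 5 (replace /cr 27): {"cr":27,"hr":20,"m":70}
After op 6 (replace /hr 91): {"cr":27,"hr":91,"m":70}
After op 7 (remove /hr): {"cr":27,"m":70}
After op 8 (replace /m 20): {"cr":27,"m":20}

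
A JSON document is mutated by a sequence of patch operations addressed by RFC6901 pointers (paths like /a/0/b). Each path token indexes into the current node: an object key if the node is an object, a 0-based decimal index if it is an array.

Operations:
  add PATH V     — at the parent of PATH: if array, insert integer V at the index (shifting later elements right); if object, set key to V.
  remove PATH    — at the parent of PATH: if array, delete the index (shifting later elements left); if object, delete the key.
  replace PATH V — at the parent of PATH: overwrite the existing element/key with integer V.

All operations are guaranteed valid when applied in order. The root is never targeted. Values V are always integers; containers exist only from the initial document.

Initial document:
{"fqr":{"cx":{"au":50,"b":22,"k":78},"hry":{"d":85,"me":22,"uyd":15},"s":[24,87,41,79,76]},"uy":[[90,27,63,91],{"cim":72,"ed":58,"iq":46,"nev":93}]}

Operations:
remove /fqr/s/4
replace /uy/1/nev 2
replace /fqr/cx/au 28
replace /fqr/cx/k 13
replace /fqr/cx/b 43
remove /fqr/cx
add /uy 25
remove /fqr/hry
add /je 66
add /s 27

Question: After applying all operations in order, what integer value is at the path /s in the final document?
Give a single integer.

After op 1 (remove /fqr/s/4): {"fqr":{"cx":{"au":50,"b":22,"k":78},"hry":{"d":85,"me":22,"uyd":15},"s":[24,87,41,79]},"uy":[[90,27,63,91],{"cim":72,"ed":58,"iq":46,"nev":93}]}
After op 2 (replace /uy/1/nev 2): {"fqr":{"cx":{"au":50,"b":22,"k":78},"hry":{"d":85,"me":22,"uyd":15},"s":[24,87,41,79]},"uy":[[90,27,63,91],{"cim":72,"ed":58,"iq":46,"nev":2}]}
After op 3 (replace /fqr/cx/au 28): {"fqr":{"cx":{"au":28,"b":22,"k":78},"hry":{"d":85,"me":22,"uyd":15},"s":[24,87,41,79]},"uy":[[90,27,63,91],{"cim":72,"ed":58,"iq":46,"nev":2}]}
After op 4 (replace /fqr/cx/k 13): {"fqr":{"cx":{"au":28,"b":22,"k":13},"hry":{"d":85,"me":22,"uyd":15},"s":[24,87,41,79]},"uy":[[90,27,63,91],{"cim":72,"ed":58,"iq":46,"nev":2}]}
After op 5 (replace /fqr/cx/b 43): {"fqr":{"cx":{"au":28,"b":43,"k":13},"hry":{"d":85,"me":22,"uyd":15},"s":[24,87,41,79]},"uy":[[90,27,63,91],{"cim":72,"ed":58,"iq":46,"nev":2}]}
After op 6 (remove /fqr/cx): {"fqr":{"hry":{"d":85,"me":22,"uyd":15},"s":[24,87,41,79]},"uy":[[90,27,63,91],{"cim":72,"ed":58,"iq":46,"nev":2}]}
After op 7 (add /uy 25): {"fqr":{"hry":{"d":85,"me":22,"uyd":15},"s":[24,87,41,79]},"uy":25}
After op 8 (remove /fqr/hry): {"fqr":{"s":[24,87,41,79]},"uy":25}
After op 9 (add /je 66): {"fqr":{"s":[24,87,41,79]},"je":66,"uy":25}
After op 10 (add /s 27): {"fqr":{"s":[24,87,41,79]},"je":66,"s":27,"uy":25}
Value at /s: 27

Answer: 27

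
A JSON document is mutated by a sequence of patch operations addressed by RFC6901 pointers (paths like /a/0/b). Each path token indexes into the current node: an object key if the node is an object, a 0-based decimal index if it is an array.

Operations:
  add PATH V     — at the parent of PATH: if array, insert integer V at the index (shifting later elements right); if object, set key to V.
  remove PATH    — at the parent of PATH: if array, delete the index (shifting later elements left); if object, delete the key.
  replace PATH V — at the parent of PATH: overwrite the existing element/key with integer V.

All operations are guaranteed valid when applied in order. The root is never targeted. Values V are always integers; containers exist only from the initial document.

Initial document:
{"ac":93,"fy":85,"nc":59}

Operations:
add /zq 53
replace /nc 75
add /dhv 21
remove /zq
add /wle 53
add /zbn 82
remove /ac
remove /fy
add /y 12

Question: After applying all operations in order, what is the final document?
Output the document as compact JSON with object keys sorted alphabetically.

After op 1 (add /zq 53): {"ac":93,"fy":85,"nc":59,"zq":53}
After op 2 (replace /nc 75): {"ac":93,"fy":85,"nc":75,"zq":53}
After op 3 (add /dhv 21): {"ac":93,"dhv":21,"fy":85,"nc":75,"zq":53}
After op 4 (remove /zq): {"ac":93,"dhv":21,"fy":85,"nc":75}
After op 5 (add /wle 53): {"ac":93,"dhv":21,"fy":85,"nc":75,"wle":53}
After op 6 (add /zbn 82): {"ac":93,"dhv":21,"fy":85,"nc":75,"wle":53,"zbn":82}
After op 7 (remove /ac): {"dhv":21,"fy":85,"nc":75,"wle":53,"zbn":82}
After op 8 (remove /fy): {"dhv":21,"nc":75,"wle":53,"zbn":82}
After op 9 (add /y 12): {"dhv":21,"nc":75,"wle":53,"y":12,"zbn":82}

Answer: {"dhv":21,"nc":75,"wle":53,"y":12,"zbn":82}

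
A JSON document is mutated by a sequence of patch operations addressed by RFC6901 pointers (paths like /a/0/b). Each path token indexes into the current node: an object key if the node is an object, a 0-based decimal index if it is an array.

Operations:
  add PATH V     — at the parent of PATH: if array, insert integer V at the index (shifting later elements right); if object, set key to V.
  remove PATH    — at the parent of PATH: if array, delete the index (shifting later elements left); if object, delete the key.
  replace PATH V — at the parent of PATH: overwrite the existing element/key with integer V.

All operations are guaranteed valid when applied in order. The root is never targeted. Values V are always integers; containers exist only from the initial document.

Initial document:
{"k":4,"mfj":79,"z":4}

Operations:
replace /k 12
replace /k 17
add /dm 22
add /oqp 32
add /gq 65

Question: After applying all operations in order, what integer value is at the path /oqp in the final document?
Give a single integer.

Answer: 32

Derivation:
After op 1 (replace /k 12): {"k":12,"mfj":79,"z":4}
After op 2 (replace /k 17): {"k":17,"mfj":79,"z":4}
After op 3 (add /dm 22): {"dm":22,"k":17,"mfj":79,"z":4}
After op 4 (add /oqp 32): {"dm":22,"k":17,"mfj":79,"oqp":32,"z":4}
After op 5 (add /gq 65): {"dm":22,"gq":65,"k":17,"mfj":79,"oqp":32,"z":4}
Value at /oqp: 32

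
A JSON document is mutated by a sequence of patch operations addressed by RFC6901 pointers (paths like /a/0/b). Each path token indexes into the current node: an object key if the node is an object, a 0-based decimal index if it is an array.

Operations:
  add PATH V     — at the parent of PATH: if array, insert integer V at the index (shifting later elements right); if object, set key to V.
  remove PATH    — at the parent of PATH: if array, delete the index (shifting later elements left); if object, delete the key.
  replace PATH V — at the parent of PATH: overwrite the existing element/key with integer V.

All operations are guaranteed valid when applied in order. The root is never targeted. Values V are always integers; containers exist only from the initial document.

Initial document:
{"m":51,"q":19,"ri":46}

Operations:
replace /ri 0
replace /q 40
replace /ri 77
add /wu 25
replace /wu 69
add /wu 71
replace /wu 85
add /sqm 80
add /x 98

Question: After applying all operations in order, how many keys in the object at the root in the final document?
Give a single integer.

Answer: 6

Derivation:
After op 1 (replace /ri 0): {"m":51,"q":19,"ri":0}
After op 2 (replace /q 40): {"m":51,"q":40,"ri":0}
After op 3 (replace /ri 77): {"m":51,"q":40,"ri":77}
After op 4 (add /wu 25): {"m":51,"q":40,"ri":77,"wu":25}
After op 5 (replace /wu 69): {"m":51,"q":40,"ri":77,"wu":69}
After op 6 (add /wu 71): {"m":51,"q":40,"ri":77,"wu":71}
After op 7 (replace /wu 85): {"m":51,"q":40,"ri":77,"wu":85}
After op 8 (add /sqm 80): {"m":51,"q":40,"ri":77,"sqm":80,"wu":85}
After op 9 (add /x 98): {"m":51,"q":40,"ri":77,"sqm":80,"wu":85,"x":98}
Size at the root: 6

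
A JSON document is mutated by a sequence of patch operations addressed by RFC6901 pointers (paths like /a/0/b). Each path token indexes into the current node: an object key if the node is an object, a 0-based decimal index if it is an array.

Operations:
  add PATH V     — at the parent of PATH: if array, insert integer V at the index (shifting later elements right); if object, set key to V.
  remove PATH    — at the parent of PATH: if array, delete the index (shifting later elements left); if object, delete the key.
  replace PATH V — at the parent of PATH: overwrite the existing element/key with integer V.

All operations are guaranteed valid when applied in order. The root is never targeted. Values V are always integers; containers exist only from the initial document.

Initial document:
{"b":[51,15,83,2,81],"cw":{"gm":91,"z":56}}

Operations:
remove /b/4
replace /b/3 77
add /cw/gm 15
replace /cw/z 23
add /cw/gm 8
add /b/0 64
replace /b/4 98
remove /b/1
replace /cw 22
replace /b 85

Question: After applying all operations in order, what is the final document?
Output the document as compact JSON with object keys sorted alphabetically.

Answer: {"b":85,"cw":22}

Derivation:
After op 1 (remove /b/4): {"b":[51,15,83,2],"cw":{"gm":91,"z":56}}
After op 2 (replace /b/3 77): {"b":[51,15,83,77],"cw":{"gm":91,"z":56}}
After op 3 (add /cw/gm 15): {"b":[51,15,83,77],"cw":{"gm":15,"z":56}}
After op 4 (replace /cw/z 23): {"b":[51,15,83,77],"cw":{"gm":15,"z":23}}
After op 5 (add /cw/gm 8): {"b":[51,15,83,77],"cw":{"gm":8,"z":23}}
After op 6 (add /b/0 64): {"b":[64,51,15,83,77],"cw":{"gm":8,"z":23}}
After op 7 (replace /b/4 98): {"b":[64,51,15,83,98],"cw":{"gm":8,"z":23}}
After op 8 (remove /b/1): {"b":[64,15,83,98],"cw":{"gm":8,"z":23}}
After op 9 (replace /cw 22): {"b":[64,15,83,98],"cw":22}
After op 10 (replace /b 85): {"b":85,"cw":22}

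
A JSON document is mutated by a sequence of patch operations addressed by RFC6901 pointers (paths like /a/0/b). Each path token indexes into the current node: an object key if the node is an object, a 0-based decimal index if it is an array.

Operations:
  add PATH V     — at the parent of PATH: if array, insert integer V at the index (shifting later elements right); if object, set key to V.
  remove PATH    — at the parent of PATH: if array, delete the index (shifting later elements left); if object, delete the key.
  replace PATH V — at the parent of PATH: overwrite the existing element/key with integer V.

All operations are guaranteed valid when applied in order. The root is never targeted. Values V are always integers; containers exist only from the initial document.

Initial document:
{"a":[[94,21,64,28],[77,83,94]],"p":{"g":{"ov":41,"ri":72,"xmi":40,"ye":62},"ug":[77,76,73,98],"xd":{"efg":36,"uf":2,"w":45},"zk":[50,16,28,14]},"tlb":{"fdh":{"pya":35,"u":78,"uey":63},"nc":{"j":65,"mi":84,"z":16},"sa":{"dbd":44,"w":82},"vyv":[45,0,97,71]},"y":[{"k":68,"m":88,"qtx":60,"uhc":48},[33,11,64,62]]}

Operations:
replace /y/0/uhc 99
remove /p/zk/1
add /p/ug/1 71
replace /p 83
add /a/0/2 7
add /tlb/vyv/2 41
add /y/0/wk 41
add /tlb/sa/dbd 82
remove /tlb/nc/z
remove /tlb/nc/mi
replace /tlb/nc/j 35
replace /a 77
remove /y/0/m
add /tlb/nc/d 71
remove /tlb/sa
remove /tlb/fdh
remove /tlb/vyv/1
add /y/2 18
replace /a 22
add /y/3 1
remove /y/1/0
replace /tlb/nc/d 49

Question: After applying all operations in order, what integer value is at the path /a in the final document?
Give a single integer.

Answer: 22

Derivation:
After op 1 (replace /y/0/uhc 99): {"a":[[94,21,64,28],[77,83,94]],"p":{"g":{"ov":41,"ri":72,"xmi":40,"ye":62},"ug":[77,76,73,98],"xd":{"efg":36,"uf":2,"w":45},"zk":[50,16,28,14]},"tlb":{"fdh":{"pya":35,"u":78,"uey":63},"nc":{"j":65,"mi":84,"z":16},"sa":{"dbd":44,"w":82},"vyv":[45,0,97,71]},"y":[{"k":68,"m":88,"qtx":60,"uhc":99},[33,11,64,62]]}
After op 2 (remove /p/zk/1): {"a":[[94,21,64,28],[77,83,94]],"p":{"g":{"ov":41,"ri":72,"xmi":40,"ye":62},"ug":[77,76,73,98],"xd":{"efg":36,"uf":2,"w":45},"zk":[50,28,14]},"tlb":{"fdh":{"pya":35,"u":78,"uey":63},"nc":{"j":65,"mi":84,"z":16},"sa":{"dbd":44,"w":82},"vyv":[45,0,97,71]},"y":[{"k":68,"m":88,"qtx":60,"uhc":99},[33,11,64,62]]}
After op 3 (add /p/ug/1 71): {"a":[[94,21,64,28],[77,83,94]],"p":{"g":{"ov":41,"ri":72,"xmi":40,"ye":62},"ug":[77,71,76,73,98],"xd":{"efg":36,"uf":2,"w":45},"zk":[50,28,14]},"tlb":{"fdh":{"pya":35,"u":78,"uey":63},"nc":{"j":65,"mi":84,"z":16},"sa":{"dbd":44,"w":82},"vyv":[45,0,97,71]},"y":[{"k":68,"m":88,"qtx":60,"uhc":99},[33,11,64,62]]}
After op 4 (replace /p 83): {"a":[[94,21,64,28],[77,83,94]],"p":83,"tlb":{"fdh":{"pya":35,"u":78,"uey":63},"nc":{"j":65,"mi":84,"z":16},"sa":{"dbd":44,"w":82},"vyv":[45,0,97,71]},"y":[{"k":68,"m":88,"qtx":60,"uhc":99},[33,11,64,62]]}
After op 5 (add /a/0/2 7): {"a":[[94,21,7,64,28],[77,83,94]],"p":83,"tlb":{"fdh":{"pya":35,"u":78,"uey":63},"nc":{"j":65,"mi":84,"z":16},"sa":{"dbd":44,"w":82},"vyv":[45,0,97,71]},"y":[{"k":68,"m":88,"qtx":60,"uhc":99},[33,11,64,62]]}
After op 6 (add /tlb/vyv/2 41): {"a":[[94,21,7,64,28],[77,83,94]],"p":83,"tlb":{"fdh":{"pya":35,"u":78,"uey":63},"nc":{"j":65,"mi":84,"z":16},"sa":{"dbd":44,"w":82},"vyv":[45,0,41,97,71]},"y":[{"k":68,"m":88,"qtx":60,"uhc":99},[33,11,64,62]]}
After op 7 (add /y/0/wk 41): {"a":[[94,21,7,64,28],[77,83,94]],"p":83,"tlb":{"fdh":{"pya":35,"u":78,"uey":63},"nc":{"j":65,"mi":84,"z":16},"sa":{"dbd":44,"w":82},"vyv":[45,0,41,97,71]},"y":[{"k":68,"m":88,"qtx":60,"uhc":99,"wk":41},[33,11,64,62]]}
After op 8 (add /tlb/sa/dbd 82): {"a":[[94,21,7,64,28],[77,83,94]],"p":83,"tlb":{"fdh":{"pya":35,"u":78,"uey":63},"nc":{"j":65,"mi":84,"z":16},"sa":{"dbd":82,"w":82},"vyv":[45,0,41,97,71]},"y":[{"k":68,"m":88,"qtx":60,"uhc":99,"wk":41},[33,11,64,62]]}
After op 9 (remove /tlb/nc/z): {"a":[[94,21,7,64,28],[77,83,94]],"p":83,"tlb":{"fdh":{"pya":35,"u":78,"uey":63},"nc":{"j":65,"mi":84},"sa":{"dbd":82,"w":82},"vyv":[45,0,41,97,71]},"y":[{"k":68,"m":88,"qtx":60,"uhc":99,"wk":41},[33,11,64,62]]}
After op 10 (remove /tlb/nc/mi): {"a":[[94,21,7,64,28],[77,83,94]],"p":83,"tlb":{"fdh":{"pya":35,"u":78,"uey":63},"nc":{"j":65},"sa":{"dbd":82,"w":82},"vyv":[45,0,41,97,71]},"y":[{"k":68,"m":88,"qtx":60,"uhc":99,"wk":41},[33,11,64,62]]}
After op 11 (replace /tlb/nc/j 35): {"a":[[94,21,7,64,28],[77,83,94]],"p":83,"tlb":{"fdh":{"pya":35,"u":78,"uey":63},"nc":{"j":35},"sa":{"dbd":82,"w":82},"vyv":[45,0,41,97,71]},"y":[{"k":68,"m":88,"qtx":60,"uhc":99,"wk":41},[33,11,64,62]]}
After op 12 (replace /a 77): {"a":77,"p":83,"tlb":{"fdh":{"pya":35,"u":78,"uey":63},"nc":{"j":35},"sa":{"dbd":82,"w":82},"vyv":[45,0,41,97,71]},"y":[{"k":68,"m":88,"qtx":60,"uhc":99,"wk":41},[33,11,64,62]]}
After op 13 (remove /y/0/m): {"a":77,"p":83,"tlb":{"fdh":{"pya":35,"u":78,"uey":63},"nc":{"j":35},"sa":{"dbd":82,"w":82},"vyv":[45,0,41,97,71]},"y":[{"k":68,"qtx":60,"uhc":99,"wk":41},[33,11,64,62]]}
After op 14 (add /tlb/nc/d 71): {"a":77,"p":83,"tlb":{"fdh":{"pya":35,"u":78,"uey":63},"nc":{"d":71,"j":35},"sa":{"dbd":82,"w":82},"vyv":[45,0,41,97,71]},"y":[{"k":68,"qtx":60,"uhc":99,"wk":41},[33,11,64,62]]}
After op 15 (remove /tlb/sa): {"a":77,"p":83,"tlb":{"fdh":{"pya":35,"u":78,"uey":63},"nc":{"d":71,"j":35},"vyv":[45,0,41,97,71]},"y":[{"k":68,"qtx":60,"uhc":99,"wk":41},[33,11,64,62]]}
After op 16 (remove /tlb/fdh): {"a":77,"p":83,"tlb":{"nc":{"d":71,"j":35},"vyv":[45,0,41,97,71]},"y":[{"k":68,"qtx":60,"uhc":99,"wk":41},[33,11,64,62]]}
After op 17 (remove /tlb/vyv/1): {"a":77,"p":83,"tlb":{"nc":{"d":71,"j":35},"vyv":[45,41,97,71]},"y":[{"k":68,"qtx":60,"uhc":99,"wk":41},[33,11,64,62]]}
After op 18 (add /y/2 18): {"a":77,"p":83,"tlb":{"nc":{"d":71,"j":35},"vyv":[45,41,97,71]},"y":[{"k":68,"qtx":60,"uhc":99,"wk":41},[33,11,64,62],18]}
After op 19 (replace /a 22): {"a":22,"p":83,"tlb":{"nc":{"d":71,"j":35},"vyv":[45,41,97,71]},"y":[{"k":68,"qtx":60,"uhc":99,"wk":41},[33,11,64,62],18]}
After op 20 (add /y/3 1): {"a":22,"p":83,"tlb":{"nc":{"d":71,"j":35},"vyv":[45,41,97,71]},"y":[{"k":68,"qtx":60,"uhc":99,"wk":41},[33,11,64,62],18,1]}
After op 21 (remove /y/1/0): {"a":22,"p":83,"tlb":{"nc":{"d":71,"j":35},"vyv":[45,41,97,71]},"y":[{"k":68,"qtx":60,"uhc":99,"wk":41},[11,64,62],18,1]}
After op 22 (replace /tlb/nc/d 49): {"a":22,"p":83,"tlb":{"nc":{"d":49,"j":35},"vyv":[45,41,97,71]},"y":[{"k":68,"qtx":60,"uhc":99,"wk":41},[11,64,62],18,1]}
Value at /a: 22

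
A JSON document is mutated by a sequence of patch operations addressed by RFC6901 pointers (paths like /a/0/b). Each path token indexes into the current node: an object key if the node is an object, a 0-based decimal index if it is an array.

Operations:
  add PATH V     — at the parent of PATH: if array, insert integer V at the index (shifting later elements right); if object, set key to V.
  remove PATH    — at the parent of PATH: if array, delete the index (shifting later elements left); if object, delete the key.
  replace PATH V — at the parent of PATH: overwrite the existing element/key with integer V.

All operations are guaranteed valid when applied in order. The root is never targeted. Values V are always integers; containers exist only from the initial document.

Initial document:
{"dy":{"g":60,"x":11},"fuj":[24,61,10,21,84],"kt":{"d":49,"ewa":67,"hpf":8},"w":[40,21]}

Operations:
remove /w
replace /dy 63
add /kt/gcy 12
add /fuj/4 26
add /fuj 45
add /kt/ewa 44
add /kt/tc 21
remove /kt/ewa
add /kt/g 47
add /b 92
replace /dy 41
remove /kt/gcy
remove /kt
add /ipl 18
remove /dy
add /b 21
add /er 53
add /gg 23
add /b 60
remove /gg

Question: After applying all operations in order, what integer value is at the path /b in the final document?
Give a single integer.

Answer: 60

Derivation:
After op 1 (remove /w): {"dy":{"g":60,"x":11},"fuj":[24,61,10,21,84],"kt":{"d":49,"ewa":67,"hpf":8}}
After op 2 (replace /dy 63): {"dy":63,"fuj":[24,61,10,21,84],"kt":{"d":49,"ewa":67,"hpf":8}}
After op 3 (add /kt/gcy 12): {"dy":63,"fuj":[24,61,10,21,84],"kt":{"d":49,"ewa":67,"gcy":12,"hpf":8}}
After op 4 (add /fuj/4 26): {"dy":63,"fuj":[24,61,10,21,26,84],"kt":{"d":49,"ewa":67,"gcy":12,"hpf":8}}
After op 5 (add /fuj 45): {"dy":63,"fuj":45,"kt":{"d":49,"ewa":67,"gcy":12,"hpf":8}}
After op 6 (add /kt/ewa 44): {"dy":63,"fuj":45,"kt":{"d":49,"ewa":44,"gcy":12,"hpf":8}}
After op 7 (add /kt/tc 21): {"dy":63,"fuj":45,"kt":{"d":49,"ewa":44,"gcy":12,"hpf":8,"tc":21}}
After op 8 (remove /kt/ewa): {"dy":63,"fuj":45,"kt":{"d":49,"gcy":12,"hpf":8,"tc":21}}
After op 9 (add /kt/g 47): {"dy":63,"fuj":45,"kt":{"d":49,"g":47,"gcy":12,"hpf":8,"tc":21}}
After op 10 (add /b 92): {"b":92,"dy":63,"fuj":45,"kt":{"d":49,"g":47,"gcy":12,"hpf":8,"tc":21}}
After op 11 (replace /dy 41): {"b":92,"dy":41,"fuj":45,"kt":{"d":49,"g":47,"gcy":12,"hpf":8,"tc":21}}
After op 12 (remove /kt/gcy): {"b":92,"dy":41,"fuj":45,"kt":{"d":49,"g":47,"hpf":8,"tc":21}}
After op 13 (remove /kt): {"b":92,"dy":41,"fuj":45}
After op 14 (add /ipl 18): {"b":92,"dy":41,"fuj":45,"ipl":18}
After op 15 (remove /dy): {"b":92,"fuj":45,"ipl":18}
After op 16 (add /b 21): {"b":21,"fuj":45,"ipl":18}
After op 17 (add /er 53): {"b":21,"er":53,"fuj":45,"ipl":18}
After op 18 (add /gg 23): {"b":21,"er":53,"fuj":45,"gg":23,"ipl":18}
After op 19 (add /b 60): {"b":60,"er":53,"fuj":45,"gg":23,"ipl":18}
After op 20 (remove /gg): {"b":60,"er":53,"fuj":45,"ipl":18}
Value at /b: 60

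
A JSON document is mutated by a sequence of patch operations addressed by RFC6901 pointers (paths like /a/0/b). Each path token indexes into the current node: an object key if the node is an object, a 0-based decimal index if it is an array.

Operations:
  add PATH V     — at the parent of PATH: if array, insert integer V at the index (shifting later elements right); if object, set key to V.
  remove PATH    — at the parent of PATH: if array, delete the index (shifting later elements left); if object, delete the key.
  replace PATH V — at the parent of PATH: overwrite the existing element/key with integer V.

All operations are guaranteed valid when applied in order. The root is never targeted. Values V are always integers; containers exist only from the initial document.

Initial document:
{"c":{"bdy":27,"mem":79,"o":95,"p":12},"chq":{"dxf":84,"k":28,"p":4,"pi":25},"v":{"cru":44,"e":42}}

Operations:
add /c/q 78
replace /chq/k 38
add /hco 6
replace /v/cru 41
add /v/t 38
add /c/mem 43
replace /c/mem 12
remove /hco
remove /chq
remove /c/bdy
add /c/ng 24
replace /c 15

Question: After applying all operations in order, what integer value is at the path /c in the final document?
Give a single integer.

After op 1 (add /c/q 78): {"c":{"bdy":27,"mem":79,"o":95,"p":12,"q":78},"chq":{"dxf":84,"k":28,"p":4,"pi":25},"v":{"cru":44,"e":42}}
After op 2 (replace /chq/k 38): {"c":{"bdy":27,"mem":79,"o":95,"p":12,"q":78},"chq":{"dxf":84,"k":38,"p":4,"pi":25},"v":{"cru":44,"e":42}}
After op 3 (add /hco 6): {"c":{"bdy":27,"mem":79,"o":95,"p":12,"q":78},"chq":{"dxf":84,"k":38,"p":4,"pi":25},"hco":6,"v":{"cru":44,"e":42}}
After op 4 (replace /v/cru 41): {"c":{"bdy":27,"mem":79,"o":95,"p":12,"q":78},"chq":{"dxf":84,"k":38,"p":4,"pi":25},"hco":6,"v":{"cru":41,"e":42}}
After op 5 (add /v/t 38): {"c":{"bdy":27,"mem":79,"o":95,"p":12,"q":78},"chq":{"dxf":84,"k":38,"p":4,"pi":25},"hco":6,"v":{"cru":41,"e":42,"t":38}}
After op 6 (add /c/mem 43): {"c":{"bdy":27,"mem":43,"o":95,"p":12,"q":78},"chq":{"dxf":84,"k":38,"p":4,"pi":25},"hco":6,"v":{"cru":41,"e":42,"t":38}}
After op 7 (replace /c/mem 12): {"c":{"bdy":27,"mem":12,"o":95,"p":12,"q":78},"chq":{"dxf":84,"k":38,"p":4,"pi":25},"hco":6,"v":{"cru":41,"e":42,"t":38}}
After op 8 (remove /hco): {"c":{"bdy":27,"mem":12,"o":95,"p":12,"q":78},"chq":{"dxf":84,"k":38,"p":4,"pi":25},"v":{"cru":41,"e":42,"t":38}}
After op 9 (remove /chq): {"c":{"bdy":27,"mem":12,"o":95,"p":12,"q":78},"v":{"cru":41,"e":42,"t":38}}
After op 10 (remove /c/bdy): {"c":{"mem":12,"o":95,"p":12,"q":78},"v":{"cru":41,"e":42,"t":38}}
After op 11 (add /c/ng 24): {"c":{"mem":12,"ng":24,"o":95,"p":12,"q":78},"v":{"cru":41,"e":42,"t":38}}
After op 12 (replace /c 15): {"c":15,"v":{"cru":41,"e":42,"t":38}}
Value at /c: 15

Answer: 15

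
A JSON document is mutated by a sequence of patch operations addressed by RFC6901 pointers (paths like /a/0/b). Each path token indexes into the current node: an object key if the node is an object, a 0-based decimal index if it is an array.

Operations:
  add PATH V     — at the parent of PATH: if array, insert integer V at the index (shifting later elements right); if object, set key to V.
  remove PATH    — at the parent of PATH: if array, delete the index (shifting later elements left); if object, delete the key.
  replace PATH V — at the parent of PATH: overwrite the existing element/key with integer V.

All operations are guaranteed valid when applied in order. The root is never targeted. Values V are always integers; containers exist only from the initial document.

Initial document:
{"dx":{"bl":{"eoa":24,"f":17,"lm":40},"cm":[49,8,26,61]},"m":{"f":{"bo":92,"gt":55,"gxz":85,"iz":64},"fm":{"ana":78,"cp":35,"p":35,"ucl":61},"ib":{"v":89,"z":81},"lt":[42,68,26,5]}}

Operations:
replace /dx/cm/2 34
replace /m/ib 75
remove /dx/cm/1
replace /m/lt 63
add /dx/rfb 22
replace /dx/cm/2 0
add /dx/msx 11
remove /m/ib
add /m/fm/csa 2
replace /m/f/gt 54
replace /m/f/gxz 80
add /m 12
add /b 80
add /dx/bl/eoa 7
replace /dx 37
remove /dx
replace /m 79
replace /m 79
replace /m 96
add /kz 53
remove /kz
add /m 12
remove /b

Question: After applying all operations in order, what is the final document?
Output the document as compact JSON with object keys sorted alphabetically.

After op 1 (replace /dx/cm/2 34): {"dx":{"bl":{"eoa":24,"f":17,"lm":40},"cm":[49,8,34,61]},"m":{"f":{"bo":92,"gt":55,"gxz":85,"iz":64},"fm":{"ana":78,"cp":35,"p":35,"ucl":61},"ib":{"v":89,"z":81},"lt":[42,68,26,5]}}
After op 2 (replace /m/ib 75): {"dx":{"bl":{"eoa":24,"f":17,"lm":40},"cm":[49,8,34,61]},"m":{"f":{"bo":92,"gt":55,"gxz":85,"iz":64},"fm":{"ana":78,"cp":35,"p":35,"ucl":61},"ib":75,"lt":[42,68,26,5]}}
After op 3 (remove /dx/cm/1): {"dx":{"bl":{"eoa":24,"f":17,"lm":40},"cm":[49,34,61]},"m":{"f":{"bo":92,"gt":55,"gxz":85,"iz":64},"fm":{"ana":78,"cp":35,"p":35,"ucl":61},"ib":75,"lt":[42,68,26,5]}}
After op 4 (replace /m/lt 63): {"dx":{"bl":{"eoa":24,"f":17,"lm":40},"cm":[49,34,61]},"m":{"f":{"bo":92,"gt":55,"gxz":85,"iz":64},"fm":{"ana":78,"cp":35,"p":35,"ucl":61},"ib":75,"lt":63}}
After op 5 (add /dx/rfb 22): {"dx":{"bl":{"eoa":24,"f":17,"lm":40},"cm":[49,34,61],"rfb":22},"m":{"f":{"bo":92,"gt":55,"gxz":85,"iz":64},"fm":{"ana":78,"cp":35,"p":35,"ucl":61},"ib":75,"lt":63}}
After op 6 (replace /dx/cm/2 0): {"dx":{"bl":{"eoa":24,"f":17,"lm":40},"cm":[49,34,0],"rfb":22},"m":{"f":{"bo":92,"gt":55,"gxz":85,"iz":64},"fm":{"ana":78,"cp":35,"p":35,"ucl":61},"ib":75,"lt":63}}
After op 7 (add /dx/msx 11): {"dx":{"bl":{"eoa":24,"f":17,"lm":40},"cm":[49,34,0],"msx":11,"rfb":22},"m":{"f":{"bo":92,"gt":55,"gxz":85,"iz":64},"fm":{"ana":78,"cp":35,"p":35,"ucl":61},"ib":75,"lt":63}}
After op 8 (remove /m/ib): {"dx":{"bl":{"eoa":24,"f":17,"lm":40},"cm":[49,34,0],"msx":11,"rfb":22},"m":{"f":{"bo":92,"gt":55,"gxz":85,"iz":64},"fm":{"ana":78,"cp":35,"p":35,"ucl":61},"lt":63}}
After op 9 (add /m/fm/csa 2): {"dx":{"bl":{"eoa":24,"f":17,"lm":40},"cm":[49,34,0],"msx":11,"rfb":22},"m":{"f":{"bo":92,"gt":55,"gxz":85,"iz":64},"fm":{"ana":78,"cp":35,"csa":2,"p":35,"ucl":61},"lt":63}}
After op 10 (replace /m/f/gt 54): {"dx":{"bl":{"eoa":24,"f":17,"lm":40},"cm":[49,34,0],"msx":11,"rfb":22},"m":{"f":{"bo":92,"gt":54,"gxz":85,"iz":64},"fm":{"ana":78,"cp":35,"csa":2,"p":35,"ucl":61},"lt":63}}
After op 11 (replace /m/f/gxz 80): {"dx":{"bl":{"eoa":24,"f":17,"lm":40},"cm":[49,34,0],"msx":11,"rfb":22},"m":{"f":{"bo":92,"gt":54,"gxz":80,"iz":64},"fm":{"ana":78,"cp":35,"csa":2,"p":35,"ucl":61},"lt":63}}
After op 12 (add /m 12): {"dx":{"bl":{"eoa":24,"f":17,"lm":40},"cm":[49,34,0],"msx":11,"rfb":22},"m":12}
After op 13 (add /b 80): {"b":80,"dx":{"bl":{"eoa":24,"f":17,"lm":40},"cm":[49,34,0],"msx":11,"rfb":22},"m":12}
After op 14 (add /dx/bl/eoa 7): {"b":80,"dx":{"bl":{"eoa":7,"f":17,"lm":40},"cm":[49,34,0],"msx":11,"rfb":22},"m":12}
After op 15 (replace /dx 37): {"b":80,"dx":37,"m":12}
After op 16 (remove /dx): {"b":80,"m":12}
After op 17 (replace /m 79): {"b":80,"m":79}
After op 18 (replace /m 79): {"b":80,"m":79}
After op 19 (replace /m 96): {"b":80,"m":96}
After op 20 (add /kz 53): {"b":80,"kz":53,"m":96}
After op 21 (remove /kz): {"b":80,"m":96}
After op 22 (add /m 12): {"b":80,"m":12}
After op 23 (remove /b): {"m":12}

Answer: {"m":12}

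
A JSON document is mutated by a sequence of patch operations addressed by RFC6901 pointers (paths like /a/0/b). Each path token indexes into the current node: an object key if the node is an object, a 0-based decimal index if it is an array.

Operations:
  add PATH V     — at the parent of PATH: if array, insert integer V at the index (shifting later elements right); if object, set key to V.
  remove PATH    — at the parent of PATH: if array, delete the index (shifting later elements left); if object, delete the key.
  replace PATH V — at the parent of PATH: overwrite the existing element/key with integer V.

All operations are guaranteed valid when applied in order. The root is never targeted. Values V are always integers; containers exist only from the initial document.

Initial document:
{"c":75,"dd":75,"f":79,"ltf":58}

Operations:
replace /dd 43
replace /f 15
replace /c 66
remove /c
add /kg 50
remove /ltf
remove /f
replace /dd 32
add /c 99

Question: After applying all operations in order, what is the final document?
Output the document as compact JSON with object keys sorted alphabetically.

Answer: {"c":99,"dd":32,"kg":50}

Derivation:
After op 1 (replace /dd 43): {"c":75,"dd":43,"f":79,"ltf":58}
After op 2 (replace /f 15): {"c":75,"dd":43,"f":15,"ltf":58}
After op 3 (replace /c 66): {"c":66,"dd":43,"f":15,"ltf":58}
After op 4 (remove /c): {"dd":43,"f":15,"ltf":58}
After op 5 (add /kg 50): {"dd":43,"f":15,"kg":50,"ltf":58}
After op 6 (remove /ltf): {"dd":43,"f":15,"kg":50}
After op 7 (remove /f): {"dd":43,"kg":50}
After op 8 (replace /dd 32): {"dd":32,"kg":50}
After op 9 (add /c 99): {"c":99,"dd":32,"kg":50}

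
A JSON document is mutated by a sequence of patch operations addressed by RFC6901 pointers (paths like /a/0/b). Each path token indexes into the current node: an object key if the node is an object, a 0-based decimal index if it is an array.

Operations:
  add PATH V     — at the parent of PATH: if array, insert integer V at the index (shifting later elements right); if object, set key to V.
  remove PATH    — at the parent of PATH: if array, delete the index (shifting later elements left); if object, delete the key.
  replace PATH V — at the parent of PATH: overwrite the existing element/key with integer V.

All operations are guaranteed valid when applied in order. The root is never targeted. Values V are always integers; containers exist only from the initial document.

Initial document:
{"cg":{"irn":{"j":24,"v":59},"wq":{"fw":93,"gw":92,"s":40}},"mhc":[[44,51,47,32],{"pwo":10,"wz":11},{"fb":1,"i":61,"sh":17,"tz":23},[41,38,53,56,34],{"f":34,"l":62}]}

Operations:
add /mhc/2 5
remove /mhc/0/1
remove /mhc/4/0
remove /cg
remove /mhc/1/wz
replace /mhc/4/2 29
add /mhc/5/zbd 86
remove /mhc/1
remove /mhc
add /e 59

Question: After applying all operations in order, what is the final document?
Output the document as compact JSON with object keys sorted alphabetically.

Answer: {"e":59}

Derivation:
After op 1 (add /mhc/2 5): {"cg":{"irn":{"j":24,"v":59},"wq":{"fw":93,"gw":92,"s":40}},"mhc":[[44,51,47,32],{"pwo":10,"wz":11},5,{"fb":1,"i":61,"sh":17,"tz":23},[41,38,53,56,34],{"f":34,"l":62}]}
After op 2 (remove /mhc/0/1): {"cg":{"irn":{"j":24,"v":59},"wq":{"fw":93,"gw":92,"s":40}},"mhc":[[44,47,32],{"pwo":10,"wz":11},5,{"fb":1,"i":61,"sh":17,"tz":23},[41,38,53,56,34],{"f":34,"l":62}]}
After op 3 (remove /mhc/4/0): {"cg":{"irn":{"j":24,"v":59},"wq":{"fw":93,"gw":92,"s":40}},"mhc":[[44,47,32],{"pwo":10,"wz":11},5,{"fb":1,"i":61,"sh":17,"tz":23},[38,53,56,34],{"f":34,"l":62}]}
After op 4 (remove /cg): {"mhc":[[44,47,32],{"pwo":10,"wz":11},5,{"fb":1,"i":61,"sh":17,"tz":23},[38,53,56,34],{"f":34,"l":62}]}
After op 5 (remove /mhc/1/wz): {"mhc":[[44,47,32],{"pwo":10},5,{"fb":1,"i":61,"sh":17,"tz":23},[38,53,56,34],{"f":34,"l":62}]}
After op 6 (replace /mhc/4/2 29): {"mhc":[[44,47,32],{"pwo":10},5,{"fb":1,"i":61,"sh":17,"tz":23},[38,53,29,34],{"f":34,"l":62}]}
After op 7 (add /mhc/5/zbd 86): {"mhc":[[44,47,32],{"pwo":10},5,{"fb":1,"i":61,"sh":17,"tz":23},[38,53,29,34],{"f":34,"l":62,"zbd":86}]}
After op 8 (remove /mhc/1): {"mhc":[[44,47,32],5,{"fb":1,"i":61,"sh":17,"tz":23},[38,53,29,34],{"f":34,"l":62,"zbd":86}]}
After op 9 (remove /mhc): {}
After op 10 (add /e 59): {"e":59}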